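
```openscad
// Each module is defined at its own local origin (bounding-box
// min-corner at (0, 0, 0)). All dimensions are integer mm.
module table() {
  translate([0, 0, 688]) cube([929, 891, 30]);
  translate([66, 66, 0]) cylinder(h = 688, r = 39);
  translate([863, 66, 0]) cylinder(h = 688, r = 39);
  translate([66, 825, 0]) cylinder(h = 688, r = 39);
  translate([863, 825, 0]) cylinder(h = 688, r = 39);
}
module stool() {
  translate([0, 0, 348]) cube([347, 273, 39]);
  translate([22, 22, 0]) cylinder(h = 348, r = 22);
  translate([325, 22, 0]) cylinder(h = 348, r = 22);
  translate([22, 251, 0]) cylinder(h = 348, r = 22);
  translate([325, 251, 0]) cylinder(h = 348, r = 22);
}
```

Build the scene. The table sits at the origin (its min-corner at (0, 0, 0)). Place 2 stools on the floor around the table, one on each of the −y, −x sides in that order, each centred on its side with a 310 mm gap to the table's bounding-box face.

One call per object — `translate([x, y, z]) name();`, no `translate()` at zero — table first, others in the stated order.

table();
translate([291, -583, 0]) stool();
translate([-657, 309, 0]) stool();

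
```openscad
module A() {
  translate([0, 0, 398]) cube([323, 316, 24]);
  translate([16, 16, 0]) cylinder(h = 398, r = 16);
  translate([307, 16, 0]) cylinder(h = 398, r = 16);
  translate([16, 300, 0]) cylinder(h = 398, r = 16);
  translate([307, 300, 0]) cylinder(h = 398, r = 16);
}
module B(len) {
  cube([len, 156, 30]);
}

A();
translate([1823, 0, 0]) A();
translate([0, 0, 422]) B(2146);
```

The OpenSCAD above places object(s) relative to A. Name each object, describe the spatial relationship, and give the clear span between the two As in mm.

A is a stool. B is a beam. A beam spans the tops of two stools. The clear span between the two stools is 1500 mm.

Second stool starts at x = 1823; first ends at x = 323; clear span = 1823 − 323 = 1500 mm.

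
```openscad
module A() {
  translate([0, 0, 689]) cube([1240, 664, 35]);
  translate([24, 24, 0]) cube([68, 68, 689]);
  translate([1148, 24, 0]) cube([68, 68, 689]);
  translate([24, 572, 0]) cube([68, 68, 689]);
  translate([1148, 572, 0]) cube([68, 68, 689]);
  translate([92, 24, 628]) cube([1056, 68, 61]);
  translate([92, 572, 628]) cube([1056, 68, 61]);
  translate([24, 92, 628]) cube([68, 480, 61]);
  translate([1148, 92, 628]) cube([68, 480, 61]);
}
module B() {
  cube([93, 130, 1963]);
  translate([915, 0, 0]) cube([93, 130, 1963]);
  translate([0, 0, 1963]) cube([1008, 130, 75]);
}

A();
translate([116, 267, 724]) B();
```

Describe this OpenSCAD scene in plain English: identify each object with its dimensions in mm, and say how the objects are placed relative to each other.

A is a table with a 1240×664 mm rectangular top, 35 mm thick, top surface at z = 724 mm, supported by four 68×68 mm square legs, each inset 24 mm from the nearest pair of top edges, running from the floor. Four apron rails, 68 mm thick and 61 mm tall, run between adjacent legs with their top edges flush with the underside of the top and their outer faces flush with the legs' outer faces.

B is a door frame. The clear opening is 822 mm wide and 1963 mm high. Two 93 mm wide jambs, 130 mm deep, stand either side of the opening from the floor to the top of the opening. A 75 mm thick head sits across the top of both jambs, spanning the full outside width of the frame.

The door frame is on top of the table, centred.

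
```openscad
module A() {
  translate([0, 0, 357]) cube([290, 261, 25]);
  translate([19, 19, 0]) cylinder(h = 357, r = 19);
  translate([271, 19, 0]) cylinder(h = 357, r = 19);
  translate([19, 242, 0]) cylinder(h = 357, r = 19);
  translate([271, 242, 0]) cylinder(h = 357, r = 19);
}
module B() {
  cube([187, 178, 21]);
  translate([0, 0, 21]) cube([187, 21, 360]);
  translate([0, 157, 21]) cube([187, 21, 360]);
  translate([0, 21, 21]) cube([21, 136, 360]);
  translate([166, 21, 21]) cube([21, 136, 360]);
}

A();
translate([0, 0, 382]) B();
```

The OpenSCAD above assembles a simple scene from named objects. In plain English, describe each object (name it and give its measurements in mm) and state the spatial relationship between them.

A is a four-legged stool. The seat is a 290×261×25 mm slab whose top surface is at z = 382 mm; four round legs, each 38 mm in diameter, run from the floor (z = 0) to the underside of the seat, each leg's axis is inset half a diameter from the nearest pair of seat edges (so the leg's bounding box is flush with the corner).

B is an open-topped rectangular box: outside dimensions 187×178×381 mm, with a uniform wall and base thickness of 21 mm. The base is a full 187×178 slab on the floor; four walls sit on top of the base. The front and back walls (the −y and +y sides) span the full width; the two side walls fit between them.

The open box is on top of the stool.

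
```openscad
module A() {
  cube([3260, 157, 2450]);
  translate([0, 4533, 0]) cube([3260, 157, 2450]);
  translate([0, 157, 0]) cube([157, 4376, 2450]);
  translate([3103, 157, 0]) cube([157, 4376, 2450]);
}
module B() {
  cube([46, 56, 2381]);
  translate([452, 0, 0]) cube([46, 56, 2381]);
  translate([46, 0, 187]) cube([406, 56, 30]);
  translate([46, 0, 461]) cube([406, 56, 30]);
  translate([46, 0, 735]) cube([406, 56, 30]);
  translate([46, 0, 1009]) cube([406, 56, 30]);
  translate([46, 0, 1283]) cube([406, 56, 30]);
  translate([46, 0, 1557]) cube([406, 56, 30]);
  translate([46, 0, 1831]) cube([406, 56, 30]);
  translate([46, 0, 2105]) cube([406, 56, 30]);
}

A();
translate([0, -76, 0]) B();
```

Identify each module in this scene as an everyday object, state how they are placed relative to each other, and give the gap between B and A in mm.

A is a house frame. B is a ladder. The ladder is on the floor beside the house frame on its −y side. The gap between the ladder and the house frame is 20 mm.

The ladder's nearest face is 20 mm from the house frame's −y face.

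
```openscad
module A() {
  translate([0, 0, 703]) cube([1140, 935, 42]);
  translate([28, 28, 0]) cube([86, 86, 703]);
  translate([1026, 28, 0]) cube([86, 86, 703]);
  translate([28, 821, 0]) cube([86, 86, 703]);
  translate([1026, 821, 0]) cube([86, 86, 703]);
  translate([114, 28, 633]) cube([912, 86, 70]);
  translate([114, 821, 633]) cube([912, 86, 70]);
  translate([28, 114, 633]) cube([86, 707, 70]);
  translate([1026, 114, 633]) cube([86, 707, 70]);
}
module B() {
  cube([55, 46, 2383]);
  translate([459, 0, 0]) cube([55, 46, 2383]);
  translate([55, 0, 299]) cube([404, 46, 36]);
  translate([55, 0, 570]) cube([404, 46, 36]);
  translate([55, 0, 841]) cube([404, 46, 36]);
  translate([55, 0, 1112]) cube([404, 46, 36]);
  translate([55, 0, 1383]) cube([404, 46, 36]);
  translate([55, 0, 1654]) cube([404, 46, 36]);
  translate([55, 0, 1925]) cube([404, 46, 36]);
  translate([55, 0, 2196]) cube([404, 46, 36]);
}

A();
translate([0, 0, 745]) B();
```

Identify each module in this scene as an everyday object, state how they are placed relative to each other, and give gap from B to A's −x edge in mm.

A is a table. B is a ladder. The ladder is on top of the table. The gap from the ladder to the table's −x edge is 0 mm.

The ladder's min-x is at 0; the table's min-x is 0; gap = 0 mm.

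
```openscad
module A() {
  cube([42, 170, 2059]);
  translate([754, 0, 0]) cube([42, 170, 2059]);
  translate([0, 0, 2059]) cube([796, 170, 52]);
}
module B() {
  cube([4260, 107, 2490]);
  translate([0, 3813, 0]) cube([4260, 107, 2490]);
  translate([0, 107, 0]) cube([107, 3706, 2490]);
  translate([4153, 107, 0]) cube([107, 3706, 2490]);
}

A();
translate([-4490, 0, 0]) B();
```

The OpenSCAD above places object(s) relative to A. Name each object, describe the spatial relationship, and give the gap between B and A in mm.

The house frame's nearest face is 230 mm from the door frame's −x face.

A is a door frame. B is a house frame. The house frame is on the floor beside the door frame on its −x side. The gap between the house frame and the door frame is 230 mm.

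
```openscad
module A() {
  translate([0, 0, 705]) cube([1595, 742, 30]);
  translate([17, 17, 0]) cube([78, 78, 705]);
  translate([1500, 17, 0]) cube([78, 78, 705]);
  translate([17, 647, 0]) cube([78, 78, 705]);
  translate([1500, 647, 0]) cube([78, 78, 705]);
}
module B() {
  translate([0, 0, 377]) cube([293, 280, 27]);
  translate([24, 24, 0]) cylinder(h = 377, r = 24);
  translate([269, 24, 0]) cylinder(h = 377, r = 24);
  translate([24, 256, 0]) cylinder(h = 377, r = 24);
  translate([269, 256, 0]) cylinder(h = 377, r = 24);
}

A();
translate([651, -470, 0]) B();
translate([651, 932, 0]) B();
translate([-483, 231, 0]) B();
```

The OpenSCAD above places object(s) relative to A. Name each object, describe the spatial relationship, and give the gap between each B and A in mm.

A is a table. B is a stool. Three stools sit around the table at the −y, +y, −x sides. The gap between each stool and the table is 190 mm.

Each stool's nearest face is 190 mm from the table's bounding box.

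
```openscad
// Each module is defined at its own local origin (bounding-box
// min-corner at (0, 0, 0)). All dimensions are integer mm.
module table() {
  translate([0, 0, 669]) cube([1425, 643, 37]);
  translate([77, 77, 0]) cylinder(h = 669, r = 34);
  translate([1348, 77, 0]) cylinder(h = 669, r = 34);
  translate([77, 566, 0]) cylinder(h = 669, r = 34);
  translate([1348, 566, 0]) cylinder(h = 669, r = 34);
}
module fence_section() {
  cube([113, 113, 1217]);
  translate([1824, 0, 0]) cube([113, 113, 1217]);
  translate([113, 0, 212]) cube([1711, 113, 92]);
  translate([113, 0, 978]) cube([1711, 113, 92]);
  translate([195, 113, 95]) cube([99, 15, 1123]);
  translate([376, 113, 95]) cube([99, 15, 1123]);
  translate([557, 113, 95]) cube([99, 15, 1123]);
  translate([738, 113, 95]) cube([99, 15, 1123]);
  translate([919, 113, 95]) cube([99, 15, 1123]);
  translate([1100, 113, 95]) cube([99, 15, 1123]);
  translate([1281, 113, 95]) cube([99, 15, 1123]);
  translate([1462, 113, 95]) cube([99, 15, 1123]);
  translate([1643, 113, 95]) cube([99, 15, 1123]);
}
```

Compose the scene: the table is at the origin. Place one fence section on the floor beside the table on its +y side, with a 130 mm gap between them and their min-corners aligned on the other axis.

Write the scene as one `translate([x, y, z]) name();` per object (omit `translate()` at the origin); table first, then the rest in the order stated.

table();
translate([0, 773, 0]) fence_section();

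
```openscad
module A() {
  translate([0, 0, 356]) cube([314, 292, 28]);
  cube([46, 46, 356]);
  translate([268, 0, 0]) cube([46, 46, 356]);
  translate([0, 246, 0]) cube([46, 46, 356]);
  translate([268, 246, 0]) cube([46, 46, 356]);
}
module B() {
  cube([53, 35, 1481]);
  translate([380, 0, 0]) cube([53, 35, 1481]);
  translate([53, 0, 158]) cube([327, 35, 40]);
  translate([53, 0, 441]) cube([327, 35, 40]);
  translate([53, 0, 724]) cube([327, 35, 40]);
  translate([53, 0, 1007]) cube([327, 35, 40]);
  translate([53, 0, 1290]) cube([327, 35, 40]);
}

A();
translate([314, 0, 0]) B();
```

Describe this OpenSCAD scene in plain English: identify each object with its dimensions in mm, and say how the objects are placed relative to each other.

A is a simple wooden stool: a rectangular seat 314 mm (x) by 292 mm (y), 28 mm thick, top face at z = 384 mm, on four square legs, each 46×46 mm in cross-section. The legs rest on z = 0, each flush with a corner of the seat.

B is a wooden ladder with two side rails of 53×35 mm section and 1481 mm height, set 433 mm apart overall. Between them run 5 rectangular rungs (35 mm deep, 40 mm thick), front faces flush with the rails' −y face. The bottom of the first rung is 158 mm above the floor and each subsequent rung is 283 mm higher than the one below.

The ladder is against the stool's +x side, with their −y faces flush.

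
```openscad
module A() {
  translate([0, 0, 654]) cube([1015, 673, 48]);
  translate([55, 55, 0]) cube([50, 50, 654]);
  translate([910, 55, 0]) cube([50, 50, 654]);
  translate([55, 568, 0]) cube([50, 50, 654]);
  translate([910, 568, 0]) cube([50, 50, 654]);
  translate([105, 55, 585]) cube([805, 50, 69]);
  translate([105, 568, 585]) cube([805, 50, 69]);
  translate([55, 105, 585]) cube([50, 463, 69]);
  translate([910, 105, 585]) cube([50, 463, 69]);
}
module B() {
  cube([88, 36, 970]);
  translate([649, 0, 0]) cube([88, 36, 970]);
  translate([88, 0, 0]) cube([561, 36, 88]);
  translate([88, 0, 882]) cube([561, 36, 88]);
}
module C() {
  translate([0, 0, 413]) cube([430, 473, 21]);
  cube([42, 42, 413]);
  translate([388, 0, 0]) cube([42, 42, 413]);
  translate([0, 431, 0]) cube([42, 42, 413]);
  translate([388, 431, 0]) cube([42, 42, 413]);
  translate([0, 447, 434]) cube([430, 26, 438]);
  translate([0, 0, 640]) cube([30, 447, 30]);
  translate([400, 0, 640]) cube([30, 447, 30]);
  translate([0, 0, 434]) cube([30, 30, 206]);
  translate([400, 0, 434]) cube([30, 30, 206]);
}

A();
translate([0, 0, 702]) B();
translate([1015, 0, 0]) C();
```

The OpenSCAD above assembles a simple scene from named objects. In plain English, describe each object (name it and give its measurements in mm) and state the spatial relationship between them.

A is a rectangular dining table. The top is 1015×673×48 mm with its upper surface at z = 702 mm. It stands on four 50×50 mm square legs, each inset 55 mm from the nearest pair of top edges, running from the floor to the underside of the top. Four apron rails, 50 mm thick and 69 mm tall, run between adjacent legs with their top edges flush with the underside of the top and their outer faces flush with the legs' outer faces.

B is a picture frame with a 561×794 mm rectangular opening (x by z) and a uniform 88 mm border on every side. Frame depth is 36 mm along y. It is built from two vertical stiles running the full outside height and two horizontal rails spanning the gap between the stiles.

C is a chair: 430×473 mm seat, 21 mm thick, top at z = 434 mm, on four 42 mm square corner legs flush with the seat edges. A 26 mm thick backrest slab spans the full seat width, extending 438 mm above the seat top, its back face flush with the seat's +y edge. Two armrests of 30×30 mm section run along each side from the seat's front edge to the front of the backrest, top faces 236 mm above the seat top and outer faces flush with the seat's x-edges; a 30×30 mm post under the front of each armrest stands on the seat at the front corner.

The picture frame is on top of the table. The chair is against the table's +x side, with their −y faces flush.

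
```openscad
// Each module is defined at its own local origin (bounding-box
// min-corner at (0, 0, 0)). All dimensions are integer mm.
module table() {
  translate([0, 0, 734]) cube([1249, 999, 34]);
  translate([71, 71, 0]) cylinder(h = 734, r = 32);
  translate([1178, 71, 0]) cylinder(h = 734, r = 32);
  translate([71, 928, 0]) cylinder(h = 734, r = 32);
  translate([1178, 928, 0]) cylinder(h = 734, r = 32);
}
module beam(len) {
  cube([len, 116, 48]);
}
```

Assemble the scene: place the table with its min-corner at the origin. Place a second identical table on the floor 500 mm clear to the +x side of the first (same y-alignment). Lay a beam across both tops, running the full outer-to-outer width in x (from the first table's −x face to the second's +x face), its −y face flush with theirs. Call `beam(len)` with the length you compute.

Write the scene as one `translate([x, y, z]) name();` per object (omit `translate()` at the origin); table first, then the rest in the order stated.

table();
translate([1749, 0, 0]) table();
translate([0, 0, 768]) beam(2998);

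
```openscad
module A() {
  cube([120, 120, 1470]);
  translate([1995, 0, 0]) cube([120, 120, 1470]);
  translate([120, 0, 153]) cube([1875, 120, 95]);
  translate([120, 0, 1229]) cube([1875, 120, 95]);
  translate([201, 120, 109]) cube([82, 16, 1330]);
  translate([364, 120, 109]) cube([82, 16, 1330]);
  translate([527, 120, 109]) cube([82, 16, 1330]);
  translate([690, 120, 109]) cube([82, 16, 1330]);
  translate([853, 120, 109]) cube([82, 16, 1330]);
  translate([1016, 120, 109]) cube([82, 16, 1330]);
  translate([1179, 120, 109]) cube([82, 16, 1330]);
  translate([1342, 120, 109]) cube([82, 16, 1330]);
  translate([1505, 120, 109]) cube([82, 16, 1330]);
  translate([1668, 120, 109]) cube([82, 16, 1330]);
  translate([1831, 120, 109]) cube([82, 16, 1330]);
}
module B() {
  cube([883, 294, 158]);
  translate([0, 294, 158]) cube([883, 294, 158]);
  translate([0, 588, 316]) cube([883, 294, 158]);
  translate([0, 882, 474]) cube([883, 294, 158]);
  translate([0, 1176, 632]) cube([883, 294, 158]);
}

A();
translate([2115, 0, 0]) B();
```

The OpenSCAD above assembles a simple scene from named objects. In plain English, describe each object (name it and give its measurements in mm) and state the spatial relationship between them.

A is a fence section. Two 120×120 mm posts, 1470 mm tall, stand on the floor with a clear span of 1875 mm between their inner faces. Two horizontal rails of 120×95 mm section span the gap between the posts with their undersides at z = 153 mm and z = 1229 mm, flush with the posts' −y face. 11 pickets, each 82 mm wide, 16 mm thick and 1330 mm tall, are fixed to the +y face of the rails with their bottoms at z = 109 mm, evenly spaced across the span with equal gaps (rounded down to the nearest mm) at the −x end and between each pair — any rounding remainder accumulates at the +x end.

B is a straight staircase of 5 solid steps. Each step is 883 mm wide (x), 294 mm deep (y, the going) and 158 mm tall (the rise). The first step rests on the floor; each subsequent step sits one going further in +y and one rise higher in +z, directly behind and above the previous step with no overlap.

The staircase is against the fence section's +x side, with their −y faces flush.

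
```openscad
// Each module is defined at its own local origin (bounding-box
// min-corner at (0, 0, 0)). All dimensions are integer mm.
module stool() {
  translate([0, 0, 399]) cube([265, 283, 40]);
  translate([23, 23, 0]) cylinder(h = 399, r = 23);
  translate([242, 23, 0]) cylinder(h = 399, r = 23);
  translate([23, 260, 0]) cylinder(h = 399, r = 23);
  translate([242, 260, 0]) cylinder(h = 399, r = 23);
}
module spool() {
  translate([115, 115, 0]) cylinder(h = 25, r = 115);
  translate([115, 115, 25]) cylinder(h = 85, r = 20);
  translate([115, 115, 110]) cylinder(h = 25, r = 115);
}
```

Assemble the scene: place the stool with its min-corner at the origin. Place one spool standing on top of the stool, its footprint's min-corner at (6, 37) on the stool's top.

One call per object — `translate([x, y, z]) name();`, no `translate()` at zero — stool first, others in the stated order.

stool();
translate([6, 37, 439]) spool();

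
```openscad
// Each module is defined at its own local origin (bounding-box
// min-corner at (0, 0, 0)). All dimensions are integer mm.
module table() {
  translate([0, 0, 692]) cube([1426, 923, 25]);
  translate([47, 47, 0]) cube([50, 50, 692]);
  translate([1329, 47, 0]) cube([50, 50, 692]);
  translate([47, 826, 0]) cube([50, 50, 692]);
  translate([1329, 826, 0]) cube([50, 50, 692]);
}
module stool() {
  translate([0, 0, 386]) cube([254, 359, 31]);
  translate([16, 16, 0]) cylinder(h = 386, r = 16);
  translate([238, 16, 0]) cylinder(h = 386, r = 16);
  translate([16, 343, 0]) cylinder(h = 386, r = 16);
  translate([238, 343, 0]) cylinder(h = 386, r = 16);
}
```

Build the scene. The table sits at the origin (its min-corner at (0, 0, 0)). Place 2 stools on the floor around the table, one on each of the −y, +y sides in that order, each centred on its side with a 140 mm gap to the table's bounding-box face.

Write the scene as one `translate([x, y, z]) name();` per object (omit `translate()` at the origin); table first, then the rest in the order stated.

table();
translate([586, -499, 0]) stool();
translate([586, 1063, 0]) stool();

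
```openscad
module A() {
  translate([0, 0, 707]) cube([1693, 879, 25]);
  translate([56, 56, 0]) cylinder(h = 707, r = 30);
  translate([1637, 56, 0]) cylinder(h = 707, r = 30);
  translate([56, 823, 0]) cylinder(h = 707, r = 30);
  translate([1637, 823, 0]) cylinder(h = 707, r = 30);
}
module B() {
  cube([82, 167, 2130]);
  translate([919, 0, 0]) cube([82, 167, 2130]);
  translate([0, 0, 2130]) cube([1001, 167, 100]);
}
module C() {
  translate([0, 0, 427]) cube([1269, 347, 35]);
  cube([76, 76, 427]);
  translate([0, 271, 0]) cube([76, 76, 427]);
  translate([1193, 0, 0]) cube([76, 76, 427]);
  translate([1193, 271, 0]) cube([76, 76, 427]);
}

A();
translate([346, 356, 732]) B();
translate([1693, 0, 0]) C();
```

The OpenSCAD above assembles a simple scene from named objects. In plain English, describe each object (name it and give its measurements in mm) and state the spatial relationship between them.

A is a rectangular dining table. The top is 1693×879×25 mm with its upper surface at z = 732 mm. It stands on four round legs of 60 mm diameter, each leg's bounding box inset 26 mm from the nearest pair of top edges, running from the floor to the underside of the top.

B is a door frame. The clear opening is 837 mm wide and 2130 mm high. Two 82 mm wide jambs, 167 mm deep, stand either side of the opening from the floor to the top of the opening. A 100 mm thick head sits across the top of both jambs, spanning the full outside width of the frame.

C is a bench: a 1269×347 mm seat slab, 35 mm thick, top at z = 462 mm, on four 76×76 mm square legs flush with the seat corners and standing on z = 0.

The door frame is on top of the table, centred. The bench is against the table's +x side, with their −y faces flush.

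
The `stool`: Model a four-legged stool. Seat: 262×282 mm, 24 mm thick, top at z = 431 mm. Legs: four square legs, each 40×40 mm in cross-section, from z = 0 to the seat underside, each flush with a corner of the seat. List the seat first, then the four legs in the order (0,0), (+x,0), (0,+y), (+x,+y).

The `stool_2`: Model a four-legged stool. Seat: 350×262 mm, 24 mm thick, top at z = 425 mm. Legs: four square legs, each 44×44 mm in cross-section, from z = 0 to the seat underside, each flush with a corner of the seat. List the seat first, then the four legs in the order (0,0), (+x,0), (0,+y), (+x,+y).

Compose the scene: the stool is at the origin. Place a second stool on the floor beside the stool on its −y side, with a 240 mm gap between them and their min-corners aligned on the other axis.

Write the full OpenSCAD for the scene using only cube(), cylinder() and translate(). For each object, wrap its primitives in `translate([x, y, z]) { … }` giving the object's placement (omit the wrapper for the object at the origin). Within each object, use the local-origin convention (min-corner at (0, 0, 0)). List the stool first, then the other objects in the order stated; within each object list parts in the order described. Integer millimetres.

translate([0, 0, 407]) cube([262, 282, 24]);
cube([40, 40, 407]);
translate([222, 0, 0]) cube([40, 40, 407]);
translate([0, 242, 0]) cube([40, 40, 407]);
translate([222, 242, 0]) cube([40, 40, 407]);
translate([0, -502, 0]) {
  translate([0, 0, 401]) cube([350, 262, 24]);
  cube([44, 44, 401]);
  translate([306, 0, 0]) cube([44, 44, 401]);
  translate([0, 218, 0]) cube([44, 44, 401]);
  translate([306, 218, 0]) cube([44, 44, 401]);
}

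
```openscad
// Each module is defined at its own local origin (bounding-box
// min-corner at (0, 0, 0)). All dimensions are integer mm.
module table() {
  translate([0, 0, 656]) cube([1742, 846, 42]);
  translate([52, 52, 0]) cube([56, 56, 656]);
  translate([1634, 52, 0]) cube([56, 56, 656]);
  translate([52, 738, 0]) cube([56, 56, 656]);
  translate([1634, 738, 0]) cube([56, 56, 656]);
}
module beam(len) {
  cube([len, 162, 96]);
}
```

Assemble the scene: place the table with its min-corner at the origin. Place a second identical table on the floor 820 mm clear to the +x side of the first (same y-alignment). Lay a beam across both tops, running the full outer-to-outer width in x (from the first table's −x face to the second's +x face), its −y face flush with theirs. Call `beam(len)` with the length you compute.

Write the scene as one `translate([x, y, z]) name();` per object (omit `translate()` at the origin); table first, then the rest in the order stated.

table();
translate([2562, 0, 0]) table();
translate([0, 0, 698]) beam(4304);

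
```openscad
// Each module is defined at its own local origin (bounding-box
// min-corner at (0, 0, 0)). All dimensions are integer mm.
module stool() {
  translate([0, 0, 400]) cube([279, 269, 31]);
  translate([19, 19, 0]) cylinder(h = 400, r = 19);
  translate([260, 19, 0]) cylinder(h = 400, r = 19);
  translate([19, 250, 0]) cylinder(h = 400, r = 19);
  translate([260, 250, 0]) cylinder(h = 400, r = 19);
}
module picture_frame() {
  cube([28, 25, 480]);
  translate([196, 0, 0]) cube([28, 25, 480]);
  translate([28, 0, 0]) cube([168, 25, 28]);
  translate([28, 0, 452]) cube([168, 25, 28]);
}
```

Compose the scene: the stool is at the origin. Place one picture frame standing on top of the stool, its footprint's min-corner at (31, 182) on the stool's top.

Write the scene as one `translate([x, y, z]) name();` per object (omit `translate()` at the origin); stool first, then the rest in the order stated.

stool();
translate([31, 182, 431]) picture_frame();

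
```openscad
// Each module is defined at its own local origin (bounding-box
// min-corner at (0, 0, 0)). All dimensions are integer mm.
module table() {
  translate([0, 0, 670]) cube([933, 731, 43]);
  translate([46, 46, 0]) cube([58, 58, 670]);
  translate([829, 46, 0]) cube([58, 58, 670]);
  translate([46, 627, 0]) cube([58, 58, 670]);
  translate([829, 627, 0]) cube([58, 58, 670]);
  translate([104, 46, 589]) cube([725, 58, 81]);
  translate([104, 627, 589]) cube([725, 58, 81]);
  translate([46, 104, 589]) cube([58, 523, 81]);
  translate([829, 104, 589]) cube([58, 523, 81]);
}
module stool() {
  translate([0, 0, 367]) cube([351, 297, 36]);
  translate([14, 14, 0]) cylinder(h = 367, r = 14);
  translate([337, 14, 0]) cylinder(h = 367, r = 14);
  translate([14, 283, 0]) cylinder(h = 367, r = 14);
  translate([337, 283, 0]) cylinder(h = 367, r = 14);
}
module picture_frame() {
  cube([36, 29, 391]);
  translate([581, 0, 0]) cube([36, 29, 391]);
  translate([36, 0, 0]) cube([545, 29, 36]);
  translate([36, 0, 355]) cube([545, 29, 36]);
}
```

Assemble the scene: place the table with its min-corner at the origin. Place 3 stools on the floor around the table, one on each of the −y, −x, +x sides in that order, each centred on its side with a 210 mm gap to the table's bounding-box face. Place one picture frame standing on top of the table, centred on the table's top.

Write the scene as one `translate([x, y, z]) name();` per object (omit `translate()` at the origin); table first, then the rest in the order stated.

table();
translate([291, -507, 0]) stool();
translate([-561, 217, 0]) stool();
translate([1143, 217, 0]) stool();
translate([158, 351, 713]) picture_frame();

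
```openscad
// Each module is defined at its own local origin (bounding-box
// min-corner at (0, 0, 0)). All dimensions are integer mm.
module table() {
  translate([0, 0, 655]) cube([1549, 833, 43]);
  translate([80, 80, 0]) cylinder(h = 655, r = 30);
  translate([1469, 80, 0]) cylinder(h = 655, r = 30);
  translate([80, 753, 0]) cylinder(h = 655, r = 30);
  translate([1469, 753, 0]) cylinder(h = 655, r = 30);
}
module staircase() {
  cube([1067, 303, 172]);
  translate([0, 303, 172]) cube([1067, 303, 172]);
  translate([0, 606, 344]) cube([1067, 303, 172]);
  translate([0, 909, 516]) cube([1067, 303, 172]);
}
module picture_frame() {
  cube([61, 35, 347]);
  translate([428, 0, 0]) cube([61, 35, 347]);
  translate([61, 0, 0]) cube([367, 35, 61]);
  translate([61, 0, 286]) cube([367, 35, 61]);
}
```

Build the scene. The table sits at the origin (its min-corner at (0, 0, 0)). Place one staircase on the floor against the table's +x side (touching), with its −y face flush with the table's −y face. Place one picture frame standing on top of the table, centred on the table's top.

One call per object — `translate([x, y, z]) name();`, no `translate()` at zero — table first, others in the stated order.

table();
translate([1549, 0, 0]) staircase();
translate([530, 399, 698]) picture_frame();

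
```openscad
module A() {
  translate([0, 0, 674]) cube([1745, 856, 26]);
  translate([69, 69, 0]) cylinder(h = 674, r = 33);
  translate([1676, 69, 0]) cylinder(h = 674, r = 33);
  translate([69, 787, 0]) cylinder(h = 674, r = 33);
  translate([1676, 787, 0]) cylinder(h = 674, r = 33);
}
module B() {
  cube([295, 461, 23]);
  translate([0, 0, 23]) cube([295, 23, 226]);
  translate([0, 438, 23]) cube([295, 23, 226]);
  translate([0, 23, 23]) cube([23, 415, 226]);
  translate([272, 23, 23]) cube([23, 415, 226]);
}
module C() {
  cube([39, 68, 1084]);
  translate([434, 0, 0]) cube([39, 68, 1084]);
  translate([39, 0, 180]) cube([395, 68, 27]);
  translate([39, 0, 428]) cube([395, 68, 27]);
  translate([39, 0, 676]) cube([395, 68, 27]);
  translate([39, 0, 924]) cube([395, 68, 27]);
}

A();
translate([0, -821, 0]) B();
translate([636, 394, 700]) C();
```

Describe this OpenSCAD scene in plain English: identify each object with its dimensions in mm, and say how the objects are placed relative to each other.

A is a rectangular dining table. The top is 1745×856×26 mm with its upper surface at z = 700 mm. It stands on four round legs of 66 mm diameter, each leg's bounding box inset 36 mm from the nearest pair of top edges, running from the floor to the underside of the top.

B is an open-topped rectangular box: outside dimensions 295×461×249 mm, with a uniform wall and base thickness of 23 mm. The base is a full 295×461 slab on the floor; four walls sit on top of the base. The front and back walls (the −y and +y sides) span the full width; the two side walls fit between them.

C is a wooden ladder with two side rails of 39×68 mm section and 1084 mm height, set 473 mm apart overall. Between them run 4 rectangular rungs (68 mm deep, 27 mm thick), front faces flush with the rails' −y face. The bottom of the first rung is 180 mm above the floor and each subsequent rung is 248 mm higher than the one below.

The open box is on the floor beside the table on its −y side. The ladder is on top of the table, centred.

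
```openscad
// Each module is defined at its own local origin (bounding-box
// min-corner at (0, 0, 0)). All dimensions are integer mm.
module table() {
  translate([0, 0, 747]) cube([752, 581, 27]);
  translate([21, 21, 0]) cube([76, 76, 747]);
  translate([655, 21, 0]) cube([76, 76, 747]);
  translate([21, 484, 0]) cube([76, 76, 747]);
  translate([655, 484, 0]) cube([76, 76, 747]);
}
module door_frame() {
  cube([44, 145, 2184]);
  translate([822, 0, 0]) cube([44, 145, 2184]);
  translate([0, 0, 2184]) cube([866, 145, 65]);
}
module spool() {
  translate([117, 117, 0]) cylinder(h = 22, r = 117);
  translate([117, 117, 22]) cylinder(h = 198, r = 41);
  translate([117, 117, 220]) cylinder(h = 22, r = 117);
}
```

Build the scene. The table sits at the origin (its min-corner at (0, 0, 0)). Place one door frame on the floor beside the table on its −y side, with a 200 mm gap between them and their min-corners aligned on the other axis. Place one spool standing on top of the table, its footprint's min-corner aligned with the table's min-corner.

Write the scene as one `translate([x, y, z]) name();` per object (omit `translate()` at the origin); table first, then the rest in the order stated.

table();
translate([0, -345, 0]) door_frame();
translate([0, 0, 774]) spool();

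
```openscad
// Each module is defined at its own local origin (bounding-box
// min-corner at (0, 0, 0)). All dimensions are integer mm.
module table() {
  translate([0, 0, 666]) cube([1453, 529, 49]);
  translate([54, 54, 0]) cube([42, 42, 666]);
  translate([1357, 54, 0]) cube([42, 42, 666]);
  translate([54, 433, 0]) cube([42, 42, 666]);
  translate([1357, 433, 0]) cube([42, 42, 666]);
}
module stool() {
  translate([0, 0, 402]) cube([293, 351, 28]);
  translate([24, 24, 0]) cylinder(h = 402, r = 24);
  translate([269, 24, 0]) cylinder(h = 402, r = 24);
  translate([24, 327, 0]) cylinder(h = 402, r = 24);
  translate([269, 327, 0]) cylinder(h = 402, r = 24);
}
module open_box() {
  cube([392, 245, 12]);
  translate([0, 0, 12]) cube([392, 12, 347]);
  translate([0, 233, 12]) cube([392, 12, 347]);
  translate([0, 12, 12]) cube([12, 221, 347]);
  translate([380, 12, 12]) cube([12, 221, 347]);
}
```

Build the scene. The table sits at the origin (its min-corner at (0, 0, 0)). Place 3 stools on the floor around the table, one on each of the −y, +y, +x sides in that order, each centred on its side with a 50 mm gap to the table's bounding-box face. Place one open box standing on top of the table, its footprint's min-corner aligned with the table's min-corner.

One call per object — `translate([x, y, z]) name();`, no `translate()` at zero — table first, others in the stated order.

table();
translate([580, -401, 0]) stool();
translate([580, 579, 0]) stool();
translate([1503, 89, 0]) stool();
translate([0, 0, 715]) open_box();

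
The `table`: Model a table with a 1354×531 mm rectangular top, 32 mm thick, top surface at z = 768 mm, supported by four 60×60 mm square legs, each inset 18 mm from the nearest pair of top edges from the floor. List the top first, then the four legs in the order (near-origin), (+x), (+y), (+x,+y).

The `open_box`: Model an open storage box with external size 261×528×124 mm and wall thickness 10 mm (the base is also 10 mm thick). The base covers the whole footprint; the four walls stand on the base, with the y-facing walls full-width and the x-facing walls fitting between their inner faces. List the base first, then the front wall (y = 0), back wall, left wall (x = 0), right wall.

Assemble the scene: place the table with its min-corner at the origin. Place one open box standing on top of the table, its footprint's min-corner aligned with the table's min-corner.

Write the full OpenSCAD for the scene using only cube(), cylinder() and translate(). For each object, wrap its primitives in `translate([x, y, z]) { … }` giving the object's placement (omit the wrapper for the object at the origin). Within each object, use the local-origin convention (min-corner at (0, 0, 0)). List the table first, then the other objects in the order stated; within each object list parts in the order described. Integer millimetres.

translate([0, 0, 736]) cube([1354, 531, 32]);
translate([18, 18, 0]) cube([60, 60, 736]);
translate([1276, 18, 0]) cube([60, 60, 736]);
translate([18, 453, 0]) cube([60, 60, 736]);
translate([1276, 453, 0]) cube([60, 60, 736]);
translate([0, 0, 768]) {
  cube([261, 528, 10]);
  translate([0, 0, 10]) cube([261, 10, 114]);
  translate([0, 518, 10]) cube([261, 10, 114]);
  translate([0, 10, 10]) cube([10, 508, 114]);
  translate([251, 10, 10]) cube([10, 508, 114]);
}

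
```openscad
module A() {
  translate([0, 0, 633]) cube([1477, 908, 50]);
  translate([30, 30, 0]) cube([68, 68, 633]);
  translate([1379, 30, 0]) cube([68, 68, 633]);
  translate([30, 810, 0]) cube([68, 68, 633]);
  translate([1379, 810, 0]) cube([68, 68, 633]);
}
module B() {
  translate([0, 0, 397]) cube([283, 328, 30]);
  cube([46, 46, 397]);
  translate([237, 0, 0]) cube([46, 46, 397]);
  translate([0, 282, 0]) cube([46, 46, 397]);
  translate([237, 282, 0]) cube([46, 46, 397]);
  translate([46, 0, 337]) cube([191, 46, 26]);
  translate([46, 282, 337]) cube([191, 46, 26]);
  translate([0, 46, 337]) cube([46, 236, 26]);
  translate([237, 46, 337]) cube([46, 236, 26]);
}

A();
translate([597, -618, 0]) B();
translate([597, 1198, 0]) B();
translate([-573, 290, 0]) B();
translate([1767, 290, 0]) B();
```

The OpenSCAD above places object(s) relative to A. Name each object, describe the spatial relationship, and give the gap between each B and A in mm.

A is a table. B is a stool. Four stools sit around the table at the −y, +y, −x, +x sides. The gap between each stool and the table is 290 mm.

Each stool's nearest face is 290 mm from the table's bounding box.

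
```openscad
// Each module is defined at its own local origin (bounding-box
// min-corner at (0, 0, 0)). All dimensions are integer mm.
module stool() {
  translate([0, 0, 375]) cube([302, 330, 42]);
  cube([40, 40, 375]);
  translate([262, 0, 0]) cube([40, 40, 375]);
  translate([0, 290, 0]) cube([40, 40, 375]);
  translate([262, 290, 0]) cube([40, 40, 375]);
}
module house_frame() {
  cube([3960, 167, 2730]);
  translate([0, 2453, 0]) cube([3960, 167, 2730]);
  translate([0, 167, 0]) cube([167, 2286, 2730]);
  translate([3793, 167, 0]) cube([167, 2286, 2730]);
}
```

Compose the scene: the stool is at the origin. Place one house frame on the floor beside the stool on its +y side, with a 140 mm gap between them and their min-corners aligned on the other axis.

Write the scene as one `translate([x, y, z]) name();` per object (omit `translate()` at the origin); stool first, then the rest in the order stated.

stool();
translate([0, 470, 0]) house_frame();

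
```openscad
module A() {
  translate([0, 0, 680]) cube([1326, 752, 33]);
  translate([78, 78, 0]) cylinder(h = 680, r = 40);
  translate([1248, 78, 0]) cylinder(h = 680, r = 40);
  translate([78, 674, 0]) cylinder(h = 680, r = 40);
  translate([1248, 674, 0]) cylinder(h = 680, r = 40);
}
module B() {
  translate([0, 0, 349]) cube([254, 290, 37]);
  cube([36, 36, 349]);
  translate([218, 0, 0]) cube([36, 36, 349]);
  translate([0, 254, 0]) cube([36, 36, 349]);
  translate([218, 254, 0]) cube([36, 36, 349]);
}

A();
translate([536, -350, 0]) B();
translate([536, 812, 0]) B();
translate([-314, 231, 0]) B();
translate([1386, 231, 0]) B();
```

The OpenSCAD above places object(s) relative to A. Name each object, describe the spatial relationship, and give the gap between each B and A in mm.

Each stool's nearest face is 60 mm from the table's bounding box.

A is a table. B is a stool. Four stools sit around the table at the −y, +y, −x, +x sides. The gap between each stool and the table is 60 mm.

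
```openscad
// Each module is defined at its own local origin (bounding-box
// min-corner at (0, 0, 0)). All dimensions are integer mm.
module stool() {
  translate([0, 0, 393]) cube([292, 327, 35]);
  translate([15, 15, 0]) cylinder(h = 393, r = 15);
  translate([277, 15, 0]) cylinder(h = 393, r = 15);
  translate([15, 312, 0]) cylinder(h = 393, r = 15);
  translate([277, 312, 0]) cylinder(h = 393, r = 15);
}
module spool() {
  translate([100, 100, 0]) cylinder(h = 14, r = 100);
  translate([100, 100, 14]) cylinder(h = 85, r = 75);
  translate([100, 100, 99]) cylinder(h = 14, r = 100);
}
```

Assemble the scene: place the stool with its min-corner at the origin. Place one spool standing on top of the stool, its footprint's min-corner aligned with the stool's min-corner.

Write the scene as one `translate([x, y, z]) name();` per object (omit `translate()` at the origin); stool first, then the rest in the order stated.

stool();
translate([0, 0, 428]) spool();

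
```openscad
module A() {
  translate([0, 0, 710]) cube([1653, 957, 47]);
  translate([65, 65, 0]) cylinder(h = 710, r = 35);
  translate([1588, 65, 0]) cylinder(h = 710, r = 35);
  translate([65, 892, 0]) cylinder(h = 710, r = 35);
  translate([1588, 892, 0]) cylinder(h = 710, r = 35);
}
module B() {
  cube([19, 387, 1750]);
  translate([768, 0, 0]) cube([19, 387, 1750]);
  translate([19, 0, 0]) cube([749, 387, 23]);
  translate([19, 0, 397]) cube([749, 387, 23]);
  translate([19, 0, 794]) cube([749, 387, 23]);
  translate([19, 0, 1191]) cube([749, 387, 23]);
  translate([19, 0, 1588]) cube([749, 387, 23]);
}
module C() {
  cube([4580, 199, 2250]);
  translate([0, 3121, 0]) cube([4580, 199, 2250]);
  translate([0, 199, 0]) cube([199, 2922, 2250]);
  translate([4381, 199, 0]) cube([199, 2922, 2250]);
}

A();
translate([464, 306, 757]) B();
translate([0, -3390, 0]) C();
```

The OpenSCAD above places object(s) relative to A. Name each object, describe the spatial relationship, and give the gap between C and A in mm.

The house frame's nearest face is 70 mm from the table's −y face.

A is a table. B is a bookshelf. C is a house frame. The bookshelf is on top of the table. The house frame is on the floor beside the table on its −y side. The gap between the house frame and the table is 70 mm.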